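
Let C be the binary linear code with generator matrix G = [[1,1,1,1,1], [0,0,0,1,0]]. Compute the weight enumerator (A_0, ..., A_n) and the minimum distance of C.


Weight distribution: A_0 = 1, A_1 = 1, A_4 = 1, A_5 = 1. Minimum distance d = 1.

Enumerate all 2^2 = 4 messages m ∈ F_2^2.
For each, compute codeword c = mG in F_2^5, then tally its weight.
  m = 00 → c = 00000, weight = 0.
  m = 10 → c = 11111, weight = 5.
  m = 01 → c = 00010, weight = 1.
  m = 11 → c = 11101, weight = 4.
Tally weights:
  weight 0: 1 codewords.
  weight 1: 1 codewords.
  weight 4: 1 codewords.
  weight 5: 1 codewords.
Minimum distance d = smallest w > 0 with A_w > 0 = 1.
Sanity: Σ A_w = 4 = 2^2 = 4 ✓.


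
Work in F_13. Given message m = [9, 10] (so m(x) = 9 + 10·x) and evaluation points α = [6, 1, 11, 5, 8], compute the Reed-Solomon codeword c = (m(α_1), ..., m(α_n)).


c = [4, 6, 2, 7, 11]

Message polynomial: m(x) = 9 + 10·x (mod 13).
For each evaluation point α_i, compute m(α_i) mod 13:
  α_1 = 6: Horner steps 10 → 4, so m(6) = 4.
  α_2 = 1: Horner steps 10 → 6, so m(1) = 6.
  α_3 = 11: Horner steps 10 → 2, so m(11) = 2.
  α_4 = 5: Horner steps 10 → 7, so m(5) = 7.
  α_5 = 8: Horner steps 10 → 11, so m(8) = 11.
Codeword c = [4, 6, 2, 7, 11] ∈ F_13^5.


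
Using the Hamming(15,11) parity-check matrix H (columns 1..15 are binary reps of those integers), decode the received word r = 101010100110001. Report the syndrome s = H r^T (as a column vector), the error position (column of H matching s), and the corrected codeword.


s = (1, 1, 1, 0)^T, error position = 14, corrected codeword c = 101010100110011

Compute s = H r^T mod 2 one row at a time:
  s_1 = 0 + 0 + 1 + 1 + 0 + 0 + 0 + 1 = 3 ≡ 1 (mod 2).
  s_2 = 0 + 1 + 0 + 1 + 0 + 0 + 0 + 1 = 3 ≡ 1 (mod 2).
  s_3 = 0 + 1 + 0 + 1 + 1 + 1 + 0 + 1 = 5 ≡ 1 (mod 2).
  s_4 = 1 + 1 + 1 + 1 + 0 + 1 + 0 + 1 = 6 ≡ 0 (mod 2).
s = (1, 1, 1, 0)^T — this equals column 14 of H (binary 1110), so error is at position 14.
Correct: flip bit 14 of r = 101010100110001 to get c = 101010100110011.


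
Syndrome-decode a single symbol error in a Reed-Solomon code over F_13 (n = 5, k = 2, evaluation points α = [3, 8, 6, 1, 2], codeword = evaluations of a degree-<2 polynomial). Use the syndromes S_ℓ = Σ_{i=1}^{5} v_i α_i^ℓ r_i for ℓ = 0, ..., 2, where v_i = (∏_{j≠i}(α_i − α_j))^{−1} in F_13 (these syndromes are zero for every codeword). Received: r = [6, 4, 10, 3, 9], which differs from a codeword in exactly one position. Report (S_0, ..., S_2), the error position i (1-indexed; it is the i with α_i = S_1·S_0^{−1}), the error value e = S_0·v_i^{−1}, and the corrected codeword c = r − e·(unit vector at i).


S = (6, 6, 6), error at position 4, error magnitude e = 4, c = [6, 4, 10, 12, 9].

Step 1: column multipliers v_i = (∏_{j≠i}(α_i − α_j))^{−1} mod 13.
  i = 1 (α = 3): (3−8)(3−6)(3−1)(3−2) = (−5)·(−3)·2·1 = 30 ≡ 4, so v_1 = 4^{−1} = 10 (mod 13).
  i = 2 (α = 8): (8−3)(8−6)(8−1)(8−2) = 5·2·7·6 = 420 ≡ 4, so v_2 = 4^{−1} = 10 (mod 13).
  i = 3 (α = 6): (6−3)(6−8)(6−1)(6−2) = 3·(−2)·5·4 = −120 ≡ 10, so v_3 = 10^{−1} = 4 (mod 13).
  i = 4 (α = 1): (1−3)(1−8)(1−6)(1−2) = (−2)·(−7)·(−5)·(−1) = 70 ≡ 5, so v_4 = 5^{−1} = 8 (mod 13).
  i = 5 (α = 2): (2−3)(2−8)(2−6)(2−1) = (−1)·(−6)·(−4)·1 = −24 ≡ 2, so v_5 = 2^{−1} = 7 (mod 13).
  v = [10, 10, 4, 8, 7].
Step 2: syndromes of r = [6, 4, 10, 3, 9] (all sums mod 13).
  S_0 = Σ v_i r_i = 10·6 + 10·4 + 4·10 + 8·3 + 7·9 = 227 ≡ 6.
  S_1 = Σ v_i α_i r_i = 10·3·6 + 10·8·4 + 4·6·10 + 8·1·3 + 7·2·9 = 890 ≡ 6.
  α_i^2 mod 13 = [9, 12, 10, 1, 4].
  S_2 = Σ v_i α_i^2 r_i = 10·9·6 + 10·12·4 + 4·10·10 + 8·1·3 + 7·4·9 = 1696 ≡ 6.
  S = (6, 6, 6) ≠ 0, so r is not a codeword (an error is present).
Step 3: locate the error. For a single error e at position i, S_ℓ = v_i·e·α_i^ℓ, so α_err = S_1/S_0.
  S_0^{−1} = 6^{−1} = 11 (mod 13), so α_err = 6·11 = 66 ≡ 1 = α_4. Error position i = 4.
  Consistency check: S_2/S_1 = 6·11 = 66 ≡ 1 = α_err ✓ (single-error assumption holds).
Step 4: error magnitude e = S_0/v_4 = S_0·∏_{j≠4}(α_4 − α_j) = 6·5 = 30 ≡ 4 (mod 13).
Step 5: correct position 4: c_4 = r_4 − e = 3 − 4 ≡ 12 (mod 13). Hence c = [6, 4, 10, 12, 9].
  Check: interpolating c through the α_i gives m(x) = 2 + 10·x (degree < 2) with m(α_i) = c_i for every i, so c is indeed a codeword.


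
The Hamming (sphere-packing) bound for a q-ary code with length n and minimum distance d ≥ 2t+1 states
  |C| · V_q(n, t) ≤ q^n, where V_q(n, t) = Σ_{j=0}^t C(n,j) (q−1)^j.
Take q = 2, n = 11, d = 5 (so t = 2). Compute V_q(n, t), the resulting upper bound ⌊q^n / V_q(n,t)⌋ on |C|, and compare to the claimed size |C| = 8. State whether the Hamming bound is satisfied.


V_q(n, t) = 67, q^n = 2048, Hamming bound = 30, |C| = 8 ≤ bound (satisfied).

Step 1: Compute V_q(n, t) = Σ_{j=0}^2 C(n, j) (q−1)^j.
  j = 0: C(11,0)·(1)^0 = 1·1 = 1.
  j = 1: C(11,1)·(1)^1 = 11·1 = 11.
  j = 2: C(11,2)·(1)^2 = 55·1 = 55.
  V_q(n, t) = 1 + 11 + 55 = 67.
Step 2: q^n = 2^11 = 2048.
Step 3: Hamming bound ⌊q^n / V_q(n,t)⌋ = ⌊2048/67⌋ = 30.
Step 4: Compare |C| = 8 to 30: satisfied.
The claimed |C| lies below the Hamming bound.


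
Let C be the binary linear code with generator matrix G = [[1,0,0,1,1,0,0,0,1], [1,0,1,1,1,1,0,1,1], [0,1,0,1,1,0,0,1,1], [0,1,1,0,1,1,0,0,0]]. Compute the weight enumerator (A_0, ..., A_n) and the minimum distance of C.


Weight distribution: A_0 = 1, A_2 = 2, A_3 = 3, A_4 = 3, A_5 = 4, A_6 = 2, A_7 = 1. Minimum distance d = 2.

Enumerate all 2^4 = 16 messages m ∈ F_2^4.
For each, compute codeword c = mG in F_2^9, then tally its weight.
  m = 0000 → c = 000000000, weight = 0.
  m = 1000 → c = 100110001, weight = 4.
  m = 0100 → c = 101111011, weight = 7.
  m = 1100 → c = 001001010, weight = 3.
  m = 0010 → c = 010110011, weight = 5.
  m = 1010 → c = 110000010, weight = 3.
  m = 0110 → c = 111001000, weight = 4.
  m = 1110 → c = 011111001, weight = 6.
  m = 0001 → c = 011011000, weight = 4.
  m = 1001 → c = 111101001, weight = 6.
  m = 0101 → c = 110100011, weight = 5.
  m = 1101 → c = 010010010, weight = 3.
  m = 0011 → c = 001101011, weight = 5.
  m = 1011 → c = 101011010, weight = 5.
  m = 0111 → c = 100010000, weight = 2.
  m = 1111 → c = 000100001, weight = 2.
Tally weights:
  weight 0: 1 codewords.
  weight 2: 2 codewords.
  weight 3: 3 codewords.
  weight 4: 3 codewords.
  weight 5: 4 codewords.
  weight 6: 2 codewords.
  weight 7: 1 codewords.
Minimum distance d = smallest w > 0 with A_w > 0 = 2.
Sanity: Σ A_w = 16 = 2^4 = 16 ✓.


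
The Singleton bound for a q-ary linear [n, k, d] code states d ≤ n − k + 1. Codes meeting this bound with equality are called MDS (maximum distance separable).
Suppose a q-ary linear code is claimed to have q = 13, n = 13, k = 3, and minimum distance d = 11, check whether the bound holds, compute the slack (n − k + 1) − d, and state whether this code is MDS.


Singleton RHS = n − k + 1 = 11, slack = 0, bound satisfied, MDS.

Singleton bound: d ≤ n − k + 1.
Here n = 13, k = 3, so n − k + 1 = 11.
Given d = 11, check d ≤ 11: YES.
Slack = (n − k + 1) − d = 0.
The code is MDS (slack = 0).
Description: the claimed parameters are [13, 3, 11]_13; such a code would be MDS (meets Singleton bound).


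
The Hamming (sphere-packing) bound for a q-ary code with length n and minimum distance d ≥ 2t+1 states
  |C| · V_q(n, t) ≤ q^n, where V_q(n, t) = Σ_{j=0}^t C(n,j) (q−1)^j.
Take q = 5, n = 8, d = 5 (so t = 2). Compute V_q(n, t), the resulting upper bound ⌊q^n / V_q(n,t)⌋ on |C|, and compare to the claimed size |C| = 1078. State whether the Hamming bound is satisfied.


V_q(n, t) = 481, q^n = 390625, Hamming bound = 812, |C| = 1078 > bound (violated).

Step 1: Compute V_q(n, t) = Σ_{j=0}^2 C(n, j) (q−1)^j.
  j = 0: C(8,0)·(4)^0 = 1·1 = 1.
  j = 1: C(8,1)·(4)^1 = 8·4 = 32.
  j = 2: C(8,2)·(4)^2 = 28·16 = 448.
  V_q(n, t) = 1 + 32 + 448 = 481.
Step 2: q^n = 5^8 = 390625.
Step 3: Hamming bound ⌊q^n / V_q(n,t)⌋ = ⌊390625/481⌋ = 812.
Step 4: Compare |C| = 1078 to 812: violated.
The claimed |C| lies above the Hamming bound, so no 5-ary code of length 8 with d ≥ 5 can have 1078 codewords.


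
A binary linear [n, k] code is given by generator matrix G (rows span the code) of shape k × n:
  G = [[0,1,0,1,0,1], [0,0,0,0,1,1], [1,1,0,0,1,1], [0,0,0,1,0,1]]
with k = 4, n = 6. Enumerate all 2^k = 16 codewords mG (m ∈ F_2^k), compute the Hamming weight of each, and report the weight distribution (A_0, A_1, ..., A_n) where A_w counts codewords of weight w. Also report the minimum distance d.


Weight distribution: A_0 = 1, A_1 = 2, A_2 = 4, A_3 = 6, A_4 = 3. Minimum distance d = 1.

Enumerate all 2^4 = 16 messages m ∈ F_2^4.
For each, compute codeword c = mG in F_2^6, then tally its weight.
  m = 0000 → c = 000000, weight = 0.
  m = 1000 → c = 010101, weight = 3.
  m = 0100 → c = 000011, weight = 2.
  m = 1100 → c = 010110, weight = 3.
  m = 0010 → c = 110011, weight = 4.
  m = 1010 → c = 100110, weight = 3.
  m = 0110 → c = 110000, weight = 2.
  m = 1110 → c = 100101, weight = 3.
  m = 0001 → c = 000101, weight = 2.
  m = 1001 → c = 010000, weight = 1.
  m = 0101 → c = 000110, weight = 2.
  m = 1101 → c = 010011, weight = 3.
  m = 0011 → c = 110110, weight = 4.
  m = 1011 → c = 100011, weight = 3.
  m = 0111 → c = 110101, weight = 4.
  m = 1111 → c = 100000, weight = 1.
Tally weights:
  weight 0: 1 codewords.
  weight 1: 2 codewords.
  weight 2: 4 codewords.
  weight 3: 6 codewords.
  weight 4: 3 codewords.
Minimum distance d = smallest w > 0 with A_w > 0 = 1.
Sanity: Σ A_w = 16 = 2^4 = 16 ✓.


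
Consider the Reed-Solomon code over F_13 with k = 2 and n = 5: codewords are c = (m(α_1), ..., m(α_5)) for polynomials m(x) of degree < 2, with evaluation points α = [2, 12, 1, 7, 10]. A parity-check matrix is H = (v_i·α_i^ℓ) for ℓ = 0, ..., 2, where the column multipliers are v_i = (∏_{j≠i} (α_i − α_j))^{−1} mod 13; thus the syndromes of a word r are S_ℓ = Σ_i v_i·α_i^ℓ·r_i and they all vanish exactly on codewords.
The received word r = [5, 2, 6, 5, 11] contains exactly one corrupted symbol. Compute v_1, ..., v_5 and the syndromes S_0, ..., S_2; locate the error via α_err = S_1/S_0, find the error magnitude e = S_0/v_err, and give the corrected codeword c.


S = (12, 11, 9), error at position 1, error magnitude e = 10, c = [8, 2, 6, 5, 11].

Step 1: column multipliers v_i = (∏_{j≠i}(α_i − α_j))^{−1} mod 13.
  i = 1 (α = 2): (2−12)(2−1)(2−7)(2−10) = (−10)·1·(−5)·(−8) = −400 ≡ 3, so v_1 = 3^{−1} = 9 (mod 13).
  i = 2 (α = 12): (12−2)(12−1)(12−7)(12−10) = 10·11·5·2 = 1100 ≡ 8, so v_2 = 8^{−1} = 5 (mod 13).
  i = 3 (α = 1): (1−2)(1−12)(1−7)(1−10) = (−1)·(−11)·(−6)·(−9) = 594 ≡ 9, so v_3 = 9^{−1} = 3 (mod 13).
  i = 4 (α = 7): (7−2)(7−12)(7−1)(7−10) = 5·(−5)·6·(−3) = 450 ≡ 8, so v_4 = 8^{−1} = 5 (mod 13).
  i = 5 (α = 10): (10−2)(10−12)(10−1)(10−7) = 8·(−2)·9·3 = −432 ≡ 10, so v_5 = 10^{−1} = 4 (mod 13).
  v = [9, 5, 3, 5, 4].
Step 2: syndromes of r = [5, 2, 6, 5, 11] (all sums mod 13).
  S_0 = Σ v_i r_i = 9·5 + 5·2 + 3·6 + 5·5 + 4·11 = 142 ≡ 12.
  S_1 = Σ v_i α_i r_i = 9·2·5 + 5·12·2 + 3·1·6 + 5·7·5 + 4·10·11 = 843 ≡ 11.
  α_i^2 mod 13 = [4, 1, 1, 10, 9].
  S_2 = Σ v_i α_i^2 r_i = 9·4·5 + 5·1·2 + 3·1·6 + 5·10·5 + 4·9·11 = 854 ≡ 9.
  S = (12, 11, 9) ≠ 0, so r is not a codeword (an error is present).
Step 3: locate the error. For a single error e at position i, S_ℓ = v_i·e·α_i^ℓ, so α_err = S_1/S_0.
  S_0^{−1} = 12^{−1} = 12 (mod 13), so α_err = 11·12 = 132 ≡ 2 = α_1. Error position i = 1.
  Consistency check: S_2/S_1 = 9·6 = 54 ≡ 2 = α_err ✓ (single-error assumption holds).
Step 4: error magnitude e = S_0/v_1 = S_0·∏_{j≠1}(α_1 − α_j) = 12·3 = 36 ≡ 10 (mod 13).
Step 5: correct position 1: c_1 = r_1 − e = 5 − 10 ≡ 8 (mod 13). Hence c = [8, 2, 6, 5, 11].
  Check: interpolating c through the α_i gives m(x) = 4 + 2·x (degree < 2) with m(α_i) = c_i for every i, so c is indeed a codeword.


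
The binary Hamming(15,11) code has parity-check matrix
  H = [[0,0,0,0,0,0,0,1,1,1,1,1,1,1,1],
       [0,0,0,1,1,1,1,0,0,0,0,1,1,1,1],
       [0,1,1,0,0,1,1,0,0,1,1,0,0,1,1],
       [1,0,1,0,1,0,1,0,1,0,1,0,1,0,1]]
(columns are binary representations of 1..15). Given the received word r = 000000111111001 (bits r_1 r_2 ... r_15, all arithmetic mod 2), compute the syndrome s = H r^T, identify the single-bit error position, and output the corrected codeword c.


s = (0, 1, 0, 0)^T, error position = 4, corrected codeword c = 000100111111001

Compute s = H r^T mod 2 one row at a time:
  s_1 = 1 + 1 + 1 + 1 + 1 + 0 + 0 + 1 = 6 ≡ 0 (mod 2).
  s_2 = 0 + 0 + 0 + 1 + 1 + 0 + 0 + 1 = 3 ≡ 1 (mod 2).
  s_3 = 0 + 0 + 0 + 1 + 1 + 1 + 0 + 1 = 4 ≡ 0 (mod 2).
  s_4 = 0 + 0 + 0 + 1 + 1 + 1 + 0 + 1 = 4 ≡ 0 (mod 2).
s = (0, 1, 0, 0)^T — this equals column 4 of H (binary 0100), so error is at position 4.
Correct: flip bit 4 of r = 000000111111001 to get c = 000100111111001.


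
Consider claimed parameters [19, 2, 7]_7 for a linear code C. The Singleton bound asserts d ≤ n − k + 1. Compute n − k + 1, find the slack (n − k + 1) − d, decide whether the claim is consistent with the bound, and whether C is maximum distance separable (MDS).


Singleton RHS = n − k + 1 = 18, slack = 11, bound satisfied, not MDS.

Singleton bound: d ≤ n − k + 1.
Here n = 19, k = 2, so n − k + 1 = 18.
Given d = 7, check d ≤ 18: YES.
Slack = (n − k + 1) − d = 11.
The code is NOT MDS (slack = 11 > 0).
Description: the claimed parameters are [19, 2, 7]_7; such a code would be non-MDS.


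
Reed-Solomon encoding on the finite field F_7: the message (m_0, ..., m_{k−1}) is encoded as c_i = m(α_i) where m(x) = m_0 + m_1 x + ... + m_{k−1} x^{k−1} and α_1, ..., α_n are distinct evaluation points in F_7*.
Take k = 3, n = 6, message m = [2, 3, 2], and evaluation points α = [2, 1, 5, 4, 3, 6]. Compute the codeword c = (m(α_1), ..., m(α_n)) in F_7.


c = [2, 0, 4, 4, 1, 1]

Message polynomial: m(x) = 2 + 3·x + 2·x^2 (mod 7).
For each evaluation point α_i, compute m(α_i) mod 7:
  α_1 = 2: Horner steps 2 → 0 → 2, so m(2) = 2.
  α_2 = 1: Horner steps 2 → 5 → 0, so m(1) = 0.
  α_3 = 5: Horner steps 2 → 6 → 4, so m(5) = 4.
  α_4 = 4: Horner steps 2 → 4 → 4, so m(4) = 4.
  α_5 = 3: Horner steps 2 → 2 → 1, so m(3) = 1.
  α_6 = 6: Horner steps 2 → 1 → 1, so m(6) = 1.
Codeword c = [2, 0, 4, 4, 1, 1] ∈ F_7^6.


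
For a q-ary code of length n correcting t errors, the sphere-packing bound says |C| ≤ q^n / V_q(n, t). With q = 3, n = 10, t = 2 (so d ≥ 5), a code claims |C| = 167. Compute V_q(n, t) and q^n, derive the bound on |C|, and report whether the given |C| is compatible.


V_q(n, t) = 201, q^n = 59049, Hamming bound = 293, |C| = 167 ≤ bound (satisfied).

Step 1: Compute V_q(n, t) = Σ_{j=0}^2 C(n, j) (q−1)^j.
  j = 0: C(10,0)·(2)^0 = 1·1 = 1.
  j = 1: C(10,1)·(2)^1 = 10·2 = 20.
  j = 2: C(10,2)·(2)^2 = 45·4 = 180.
  V_q(n, t) = 1 + 20 + 180 = 201.
Step 2: q^n = 3^10 = 59049.
Step 3: Hamming bound ⌊q^n / V_q(n,t)⌋ = ⌊59049/201⌋ = 293.
Step 4: Compare |C| = 167 to 293: satisfied.
The claimed |C| lies below the Hamming bound.


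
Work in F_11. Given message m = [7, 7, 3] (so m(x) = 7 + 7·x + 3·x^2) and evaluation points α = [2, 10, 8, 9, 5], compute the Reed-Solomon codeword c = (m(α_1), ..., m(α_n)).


c = [0, 3, 2, 5, 7]

Message polynomial: m(x) = 7 + 7·x + 3·x^2 (mod 11).
For each evaluation point α_i, compute m(α_i) mod 11:
  α_1 = 2: Horner steps 3 → 2 → 0, so m(2) = 0.
  α_2 = 10: Horner steps 3 → 4 → 3, so m(10) = 3.
  α_3 = 8: Horner steps 3 → 9 → 2, so m(8) = 2.
  α_4 = 9: Horner steps 3 → 1 → 5, so m(9) = 5.
  α_5 = 5: Horner steps 3 → 0 → 7, so m(5) = 7.
Codeword c = [0, 3, 2, 5, 7] ∈ F_11^5.


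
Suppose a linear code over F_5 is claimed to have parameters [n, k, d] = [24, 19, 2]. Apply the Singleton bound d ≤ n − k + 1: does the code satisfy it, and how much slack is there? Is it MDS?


Singleton RHS = n − k + 1 = 6, slack = 4, bound satisfied, not MDS.

Singleton bound: d ≤ n − k + 1.
Here n = 24, k = 19, so n − k + 1 = 6.
Given d = 2, check d ≤ 6: YES.
Slack = (n − k + 1) − d = 4.
The code is NOT MDS (slack = 4 > 0).
Description: the claimed parameters are [24, 19, 2]_5; such a code would be non-MDS.


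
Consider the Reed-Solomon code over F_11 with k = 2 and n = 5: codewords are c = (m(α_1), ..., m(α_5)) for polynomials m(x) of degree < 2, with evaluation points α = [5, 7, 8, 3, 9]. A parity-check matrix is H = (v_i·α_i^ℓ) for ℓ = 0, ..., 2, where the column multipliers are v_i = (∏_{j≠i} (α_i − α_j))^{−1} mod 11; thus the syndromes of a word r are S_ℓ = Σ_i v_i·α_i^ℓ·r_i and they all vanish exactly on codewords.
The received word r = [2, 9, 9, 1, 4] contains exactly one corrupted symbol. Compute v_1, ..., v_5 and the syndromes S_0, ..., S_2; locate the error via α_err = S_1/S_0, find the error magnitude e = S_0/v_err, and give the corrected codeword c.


S = (10, 4, 6), error at position 2, error magnitude e = 6, c = [2, 3, 9, 1, 4].

Step 1: column multipliers v_i = (∏_{j≠i}(α_i − α_j))^{−1} mod 11.
  i = 1 (α = 5): (5−7)(5−8)(5−3)(5−9) = (−2)·(−3)·2·(−4) = −48 ≡ 7, so v_1 = 7^{−1} = 8 (mod 11).
  i = 2 (α = 7): (7−5)(7−8)(7−3)(7−9) = 2·(−1)·4·(−2) = 16 ≡ 5, so v_2 = 5^{−1} = 9 (mod 11).
  i = 3 (α = 8): (8−5)(8−7)(8−3)(8−9) = 3·1·5·(−1) = −15 ≡ 7, so v_3 = 7^{−1} = 8 (mod 11).
  i = 4 (α = 3): (3−5)(3−7)(3−8)(3−9) = (−2)·(−4)·(−5)·(−6) = 240 ≡ 9, so v_4 = 9^{−1} = 5 (mod 11).
  i = 5 (α = 9): (9−5)(9−7)(9−8)(9−3) = 4·2·1·6 = 48 ≡ 4, so v_5 = 4^{−1} = 3 (mod 11).
  v = [8, 9, 8, 5, 3].
Step 2: syndromes of r = [2, 9, 9, 1, 4] (all sums mod 11).
  S_0 = Σ v_i r_i = 8·2 + 9·9 + 8·9 + 5·1 + 3·4 = 186 ≡ 10.
  S_1 = Σ v_i α_i r_i = 8·5·2 + 9·7·9 + 8·8·9 + 5·3·1 + 3·9·4 = 1346 ≡ 4.
  α_i^2 mod 11 = [3, 5, 9, 9, 4].
  S_2 = Σ v_i α_i^2 r_i = 8·3·2 + 9·5·9 + 8·9·9 + 5·9·1 + 3·4·4 = 1194 ≡ 6.
  S = (10, 4, 6) ≠ 0, so r is not a codeword (an error is present).
Step 3: locate the error. For a single error e at position i, S_ℓ = v_i·e·α_i^ℓ, so α_err = S_1/S_0.
  S_0^{−1} = 10^{−1} = 10 (mod 11), so α_err = 4·10 = 40 ≡ 7 = α_2. Error position i = 2.
  Consistency check: S_2/S_1 = 6·3 = 18 ≡ 7 = α_err ✓ (single-error assumption holds).
Step 4: error magnitude e = S_0/v_2 = S_0·∏_{j≠2}(α_2 − α_j) = 10·5 = 50 ≡ 6 (mod 11).
Step 5: correct position 2: c_2 = r_2 − e = 9 − 6 ≡ 3 (mod 11). Hence c = [2, 3, 9, 1, 4].
  Check: interpolating c through the α_i gives m(x) = 5 + 6·x (degree < 2) with m(α_i) = c_i for every i, so c is indeed a codeword.


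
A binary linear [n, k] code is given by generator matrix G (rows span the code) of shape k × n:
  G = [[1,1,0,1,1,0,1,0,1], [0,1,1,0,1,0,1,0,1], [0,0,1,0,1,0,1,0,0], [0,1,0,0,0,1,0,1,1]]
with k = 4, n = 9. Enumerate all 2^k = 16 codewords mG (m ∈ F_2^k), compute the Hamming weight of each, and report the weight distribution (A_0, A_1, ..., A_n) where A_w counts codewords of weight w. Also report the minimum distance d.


Weight distribution: A_0 = 1, A_2 = 2, A_3 = 2, A_4 = 2, A_5 = 4, A_6 = 2, A_7 = 2, A_8 = 1. Minimum distance d = 2.

Enumerate all 2^4 = 16 messages m ∈ F_2^4.
For each, compute codeword c = mG in F_2^9, then tally its weight.
  m = 0000 → c = 000000000, weight = 0.
  m = 1000 → c = 110110101, weight = 6.
  m = 0100 → c = 011010101, weight = 5.
  m = 1100 → c = 101100000, weight = 3.
  m = 0010 → c = 001010100, weight = 3.
  m = 1010 → c = 111100001, weight = 5.
  m = 0110 → c = 010000001, weight = 2.
  m = 1110 → c = 100110100, weight = 4.
  m = 0001 → c = 010001011, weight = 4.
  m = 1001 → c = 100111110, weight = 6.
  m = 0101 → c = 001011110, weight = 5.
  m = 1101 → c = 111101011, weight = 7.
  m = 0011 → c = 011011111, weight = 7.
  m = 1011 → c = 101101010, weight = 5.
  m = 0111 → c = 000001010, weight = 2.
  m = 1111 → c = 110111111, weight = 8.
Tally weights:
  weight 0: 1 codewords.
  weight 2: 2 codewords.
  weight 3: 2 codewords.
  weight 4: 2 codewords.
  weight 5: 4 codewords.
  weight 6: 2 codewords.
  weight 7: 2 codewords.
  weight 8: 1 codewords.
Minimum distance d = smallest w > 0 with A_w > 0 = 2.
Sanity: Σ A_w = 16 = 2^4 = 16 ✓.


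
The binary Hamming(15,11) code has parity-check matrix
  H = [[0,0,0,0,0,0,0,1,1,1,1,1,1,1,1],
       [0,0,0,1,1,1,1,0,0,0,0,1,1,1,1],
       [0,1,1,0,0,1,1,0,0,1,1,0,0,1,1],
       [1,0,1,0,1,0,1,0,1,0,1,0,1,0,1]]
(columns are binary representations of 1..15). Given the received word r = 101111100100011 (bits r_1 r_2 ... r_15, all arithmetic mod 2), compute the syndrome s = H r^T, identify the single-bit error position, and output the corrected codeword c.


s = (1, 0, 0, 1)^T, error position = 9, corrected codeword c = 101111101100011

Compute s = H r^T mod 2 one row at a time:
  s_1 = 0 + 0 + 1 + 0 + 0 + 0 + 1 + 1 = 3 ≡ 1 (mod 2).
  s_2 = 1 + 1 + 1 + 1 + 0 + 0 + 1 + 1 = 6 ≡ 0 (mod 2).
  s_3 = 0 + 1 + 1 + 1 + 1 + 0 + 1 + 1 = 6 ≡ 0 (mod 2).
  s_4 = 1 + 1 + 1 + 1 + 0 + 0 + 0 + 1 = 5 ≡ 1 (mod 2).
s = (1, 0, 0, 1)^T — this equals column 9 of H (binary 1001), so error is at position 9.
Correct: flip bit 9 of r = 101111100100011 to get c = 101111101100011.


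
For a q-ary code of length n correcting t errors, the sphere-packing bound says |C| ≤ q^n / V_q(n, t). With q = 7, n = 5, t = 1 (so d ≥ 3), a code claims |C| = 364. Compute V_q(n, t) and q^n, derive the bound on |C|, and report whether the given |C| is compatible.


V_q(n, t) = 31, q^n = 16807, Hamming bound = 542, |C| = 364 ≤ bound (satisfied).

Step 1: Compute V_q(n, t) = Σ_{j=0}^1 C(n, j) (q−1)^j.
  j = 0: C(5,0)·(6)^0 = 1·1 = 1.
  j = 1: C(5,1)·(6)^1 = 5·6 = 30.
  V_q(n, t) = 1 + 30 = 31.
Step 2: q^n = 7^5 = 16807.
Step 3: Hamming bound ⌊q^n / V_q(n,t)⌋ = ⌊16807/31⌋ = 542.
Step 4: Compare |C| = 364 to 542: satisfied.
The claimed |C| lies below the Hamming bound.


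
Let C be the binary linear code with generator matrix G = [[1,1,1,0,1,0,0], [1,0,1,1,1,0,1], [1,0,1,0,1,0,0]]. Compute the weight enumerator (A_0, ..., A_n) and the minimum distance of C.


Weight distribution: A_0 = 1, A_1 = 1, A_2 = 1, A_3 = 2, A_4 = 1, A_5 = 1, A_6 = 1. Minimum distance d = 1.

Enumerate all 2^3 = 8 messages m ∈ F_2^3.
For each, compute codeword c = mG in F_2^7, then tally its weight.
  m = 000 → c = 0000000, weight = 0.
  m = 100 → c = 1110100, weight = 4.
  m = 010 → c = 1011101, weight = 5.
  m = 110 → c = 0101001, weight = 3.
  m = 001 → c = 1010100, weight = 3.
  m = 101 → c = 0100000, weight = 1.
  m = 011 → c = 0001001, weight = 2.
  m = 111 → c = 1111101, weight = 6.
Tally weights:
  weight 0: 1 codewords.
  weight 1: 1 codewords.
  weight 2: 1 codewords.
  weight 3: 2 codewords.
  weight 4: 1 codewords.
  weight 5: 1 codewords.
  weight 6: 1 codewords.
Minimum distance d = smallest w > 0 with A_w > 0 = 1.
Sanity: Σ A_w = 8 = 2^3 = 8 ✓.


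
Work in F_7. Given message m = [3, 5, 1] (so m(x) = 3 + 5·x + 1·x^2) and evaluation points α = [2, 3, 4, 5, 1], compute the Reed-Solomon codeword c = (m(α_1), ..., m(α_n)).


c = [3, 6, 4, 4, 2]

Message polynomial: m(x) = 3 + 5·x + 1·x^2 (mod 7).
For each evaluation point α_i, compute m(α_i) mod 7:
  α_1 = 2: Horner steps 1 → 0 → 3, so m(2) = 3.
  α_2 = 3: Horner steps 1 → 1 → 6, so m(3) = 6.
  α_3 = 4: Horner steps 1 → 2 → 4, so m(4) = 4.
  α_4 = 5: Horner steps 1 → 3 → 4, so m(5) = 4.
  α_5 = 1: Horner steps 1 → 6 → 2, so m(1) = 2.
Codeword c = [3, 6, 4, 4, 2] ∈ F_7^5.


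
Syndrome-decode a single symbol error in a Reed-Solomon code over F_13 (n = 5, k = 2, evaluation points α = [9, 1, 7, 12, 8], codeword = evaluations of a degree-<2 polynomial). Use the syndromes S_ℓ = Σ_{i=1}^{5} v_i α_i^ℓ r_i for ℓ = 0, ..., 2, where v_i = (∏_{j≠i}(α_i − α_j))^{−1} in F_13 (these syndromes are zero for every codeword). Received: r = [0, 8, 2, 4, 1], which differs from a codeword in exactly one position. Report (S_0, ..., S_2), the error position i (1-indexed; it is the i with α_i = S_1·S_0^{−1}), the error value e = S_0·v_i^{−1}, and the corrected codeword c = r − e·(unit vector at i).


S = (2, 11, 2), error at position 4, error magnitude e = 7, c = [0, 8, 2, 10, 1].

Step 1: column multipliers v_i = (∏_{j≠i}(α_i − α_j))^{−1} mod 13.
  i = 1 (α = 9): (9−1)(9−7)(9−12)(9−8) = 8·2·(−3)·1 = −48 ≡ 4, so v_1 = 4^{−1} = 10 (mod 13).
  i = 2 (α = 1): (1−9)(1−7)(1−12)(1−8) = (−8)·(−6)·(−11)·(−7) = 3696 ≡ 4, so v_2 = 4^{−1} = 10 (mod 13).
  i = 3 (α = 7): (7−9)(7−1)(7−12)(7−8) = (−2)·6·(−5)·(−1) = −60 ≡ 5, so v_3 = 5^{−1} = 8 (mod 13).
  i = 4 (α = 12): (12−9)(12−1)(12−7)(12−8) = 3·11·5·4 = 660 ≡ 10, so v_4 = 10^{−1} = 4 (mod 13).
  i = 5 (α = 8): (8−9)(8−1)(8−7)(8−12) = (−1)·7·1·(−4) = 28 ≡ 2, so v_5 = 2^{−1} = 7 (mod 13).
  v = [10, 10, 8, 4, 7].
Step 2: syndromes of r = [0, 8, 2, 4, 1] (all sums mod 13).
  S_0 = Σ v_i r_i = 10·0 + 10·8 + 8·2 + 4·4 + 7·1 = 119 ≡ 2.
  S_1 = Σ v_i α_i r_i = 10·9·0 + 10·1·8 + 8·7·2 + 4·12·4 + 7·8·1 = 440 ≡ 11.
  α_i^2 mod 13 = [3, 1, 10, 1, 12].
  S_2 = Σ v_i α_i^2 r_i = 10·3·0 + 10·1·8 + 8·10·2 + 4·1·4 + 7·12·1 = 340 ≡ 2.
  S = (2, 11, 2) ≠ 0, so r is not a codeword (an error is present).
Step 3: locate the error. For a single error e at position i, S_ℓ = v_i·e·α_i^ℓ, so α_err = S_1/S_0.
  S_0^{−1} = 2^{−1} = 7 (mod 13), so α_err = 11·7 = 77 ≡ 12 = α_4. Error position i = 4.
  Consistency check: S_2/S_1 = 2·6 = 12 ≡ 12 = α_err ✓ (single-error assumption holds).
Step 4: error magnitude e = S_0/v_4 = S_0·∏_{j≠4}(α_4 − α_j) = 2·10 = 20 ≡ 7 (mod 13).
Step 5: correct position 4: c_4 = r_4 − e = 4 − 7 ≡ 10 (mod 13). Hence c = [0, 8, 2, 10, 1].
  Check: interpolating c through the α_i gives m(x) = 9 + 12·x (degree < 2) with m(α_i) = c_i for every i, so c is indeed a codeword.


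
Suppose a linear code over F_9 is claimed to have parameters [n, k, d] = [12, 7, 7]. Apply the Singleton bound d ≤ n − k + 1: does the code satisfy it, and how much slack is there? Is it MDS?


Singleton RHS = n − k + 1 = 6, slack = -1, bound violated (no such code; not MDS).

Singleton bound: d ≤ n − k + 1.
Here n = 12, k = 7, so n − k + 1 = 6.
Given d = 7, check d ≤ 6: NO.
Slack = (n − k + 1) − d = -1.
The slack is negative: d = 7 exceeds n − k + 1 = 6 by 1, so the Singleton bound is violated and no linear [12, 7, 7]_9 code can exist. In particular it is not MDS (MDS requires d = n − k + 1 exactly).
Description: the claimed parameters are [12, 7, 7]_9; such a code would be impossible (violates the Singleton bound).


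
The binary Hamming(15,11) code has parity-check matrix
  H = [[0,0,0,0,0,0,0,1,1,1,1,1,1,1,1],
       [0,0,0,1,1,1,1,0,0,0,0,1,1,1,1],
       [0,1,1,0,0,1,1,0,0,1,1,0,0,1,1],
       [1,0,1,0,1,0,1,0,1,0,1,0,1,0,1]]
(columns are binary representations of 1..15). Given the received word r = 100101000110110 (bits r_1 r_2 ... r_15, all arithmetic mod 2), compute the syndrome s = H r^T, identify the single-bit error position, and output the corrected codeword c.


s = (0, 0, 0, 1)^T, error position = 1, corrected codeword c = 000101000110110

Compute s = H r^T mod 2 one row at a time:
  s_1 = 0 + 0 + 1 + 1 + 0 + 1 + 1 + 0 = 4 ≡ 0 (mod 2).
  s_2 = 1 + 0 + 1 + 0 + 0 + 1 + 1 + 0 = 4 ≡ 0 (mod 2).
  s_3 = 0 + 0 + 1 + 0 + 1 + 1 + 1 + 0 = 4 ≡ 0 (mod 2).
  s_4 = 1 + 0 + 0 + 0 + 0 + 1 + 1 + 0 = 3 ≡ 1 (mod 2).
s = (0, 0, 0, 1)^T — this equals column 1 of H (binary 0001), so error is at position 1.
Correct: flip bit 1 of r = 100101000110110 to get c = 000101000110110.


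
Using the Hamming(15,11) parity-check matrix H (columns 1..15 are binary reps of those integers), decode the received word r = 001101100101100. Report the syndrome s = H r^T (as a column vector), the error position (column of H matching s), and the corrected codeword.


s = (1, 1, 0, 1)^T, error position = 13, corrected codeword c = 001101100101000

Compute s = H r^T mod 2 one row at a time:
  s_1 = 0 + 0 + 1 + 0 + 1 + 1 + 0 + 0 = 3 ≡ 1 (mod 2).
  s_2 = 1 + 0 + 1 + 1 + 1 + 1 + 0 + 0 = 5 ≡ 1 (mod 2).
  s_3 = 0 + 1 + 1 + 1 + 1 + 0 + 0 + 0 = 4 ≡ 0 (mod 2).
  s_4 = 0 + 1 + 0 + 1 + 0 + 0 + 1 + 0 = 3 ≡ 1 (mod 2).
s = (1, 1, 0, 1)^T — this equals column 13 of H (binary 1101), so error is at position 13.
Correct: flip bit 13 of r = 001101100101100 to get c = 001101100101000.


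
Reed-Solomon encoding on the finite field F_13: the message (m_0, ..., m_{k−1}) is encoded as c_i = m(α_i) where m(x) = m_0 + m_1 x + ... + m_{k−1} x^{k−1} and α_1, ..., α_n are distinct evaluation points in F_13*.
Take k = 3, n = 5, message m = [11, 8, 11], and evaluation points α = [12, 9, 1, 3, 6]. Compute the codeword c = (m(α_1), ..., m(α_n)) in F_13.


c = [1, 12, 4, 4, 0]

Message polynomial: m(x) = 11 + 8·x + 11·x^2 (mod 13).
For each evaluation point α_i, compute m(α_i) mod 13:
  α_1 = 12: Horner steps 11 → 10 → 1, so m(12) = 1.
  α_2 = 9: Horner steps 11 → 3 → 12, so m(9) = 12.
  α_3 = 1: Horner steps 11 → 6 → 4, so m(1) = 4.
  α_4 = 3: Horner steps 11 → 2 → 4, so m(3) = 4.
  α_5 = 6: Horner steps 11 → 9 → 0, so m(6) = 0.
Codeword c = [1, 12, 4, 4, 0] ∈ F_13^5.


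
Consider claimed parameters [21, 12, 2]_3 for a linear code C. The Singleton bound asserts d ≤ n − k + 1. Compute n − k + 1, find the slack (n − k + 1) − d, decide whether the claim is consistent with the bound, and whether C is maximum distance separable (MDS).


Singleton RHS = n − k + 1 = 10, slack = 8, bound satisfied, not MDS.

Singleton bound: d ≤ n − k + 1.
Here n = 21, k = 12, so n − k + 1 = 10.
Given d = 2, check d ≤ 10: YES.
Slack = (n − k + 1) − d = 8.
The code is NOT MDS (slack = 8 > 0).
Description: the claimed parameters are [21, 12, 2]_3; such a code would be non-MDS.


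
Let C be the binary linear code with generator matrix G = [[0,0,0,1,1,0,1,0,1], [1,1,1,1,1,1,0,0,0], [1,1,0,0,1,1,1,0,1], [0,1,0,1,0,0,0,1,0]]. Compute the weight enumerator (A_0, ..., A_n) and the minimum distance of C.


Weight distribution: A_0 = 1, A_2 = 1, A_3 = 2, A_4 = 3, A_5 = 4, A_6 = 3, A_7 = 2. Minimum distance d = 2.

Enumerate all 2^4 = 16 messages m ∈ F_2^4.
For each, compute codeword c = mG in F_2^9, then tally its weight.
  m = 0000 → c = 000000000, weight = 0.
  m = 1000 → c = 000110101, weight = 4.
  m = 0100 → c = 111111000, weight = 6.
  m = 1100 → c = 111001101, weight = 6.
  m = 0010 → c = 110011101, weight = 6.
  m = 1010 → c = 110101000, weight = 4.
  m = 0110 → c = 001100101, weight = 4.
  m = 1110 → c = 001010000, weight = 2.
  m = 0001 → c = 010100010, weight = 3.
  m = 1001 → c = 010010111, weight = 5.
  m = 0101 → c = 101011010, weight = 5.
  m = 1101 → c = 101101111, weight = 7.
  m = 0011 → c = 100111111, weight = 7.
  m = 1011 → c = 100001010, weight = 3.
  m = 0111 → c = 011000111, weight = 5.
  m = 1111 → c = 011110010, weight = 5.
Tally weights:
  weight 0: 1 codewords.
  weight 2: 1 codewords.
  weight 3: 2 codewords.
  weight 4: 3 codewords.
  weight 5: 4 codewords.
  weight 6: 3 codewords.
  weight 7: 2 codewords.
Minimum distance d = smallest w > 0 with A_w > 0 = 2.
Sanity: Σ A_w = 16 = 2^4 = 16 ✓.


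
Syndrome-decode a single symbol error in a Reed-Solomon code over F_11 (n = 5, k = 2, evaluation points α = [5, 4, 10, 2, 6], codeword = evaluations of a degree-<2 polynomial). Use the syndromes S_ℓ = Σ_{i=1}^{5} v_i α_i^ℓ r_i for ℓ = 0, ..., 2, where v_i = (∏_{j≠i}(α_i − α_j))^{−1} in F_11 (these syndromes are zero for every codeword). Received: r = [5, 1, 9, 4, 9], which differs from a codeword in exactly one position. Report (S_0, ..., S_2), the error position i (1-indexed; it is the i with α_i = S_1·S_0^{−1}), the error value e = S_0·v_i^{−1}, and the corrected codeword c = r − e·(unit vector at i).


S = (2, 9, 2), error at position 3, error magnitude e = 6, c = [5, 1, 3, 4, 9].

Step 1: column multipliers v_i = (∏_{j≠i}(α_i − α_j))^{−1} mod 11.
  i = 1 (α = 5): (5−4)(5−10)(5−2)(5−6) = 1·(−5)·3·(−1) = 15 ≡ 4, so v_1 = 4^{−1} = 3 (mod 11).
  i = 2 (α = 4): (4−5)(4−10)(4−2)(4−6) = (−1)·(−6)·2·(−2) = −24 ≡ 9, so v_2 = 9^{−1} = 5 (mod 11).
  i = 3 (α = 10): (10−5)(10−4)(10−2)(10−6) = 5·6·8·4 = 960 ≡ 3, so v_3 = 3^{−1} = 4 (mod 11).
  i = 4 (α = 2): (2−5)(2−4)(2−10)(2−6) = (−3)·(−2)·(−8)·(−4) = 192 ≡ 5, so v_4 = 5^{−1} = 9 (mod 11).
  i = 5 (α = 6): (6−5)(6−4)(6−10)(6−2) = 1·2·(−4)·4 = −32 ≡ 1, so v_5 = 1^{−1} = 1 (mod 11).
  v = [3, 5, 4, 9, 1].
Step 2: syndromes of r = [5, 1, 9, 4, 9] (all sums mod 11).
  S_0 = Σ v_i r_i = 3·5 + 5·1 + 4·9 + 9·4 + 1·9 = 101 ≡ 2.
  S_1 = Σ v_i α_i r_i = 3·5·5 + 5·4·1 + 4·10·9 + 9·2·4 + 1·6·9 = 581 ≡ 9.
  α_i^2 mod 11 = [3, 5, 1, 4, 3].
  S_2 = Σ v_i α_i^2 r_i = 3·3·5 + 5·5·1 + 4·1·9 + 9·4·4 + 1·3·9 = 277 ≡ 2.
  S = (2, 9, 2) ≠ 0, so r is not a codeword (an error is present).
Step 3: locate the error. For a single error e at position i, S_ℓ = v_i·e·α_i^ℓ, so α_err = S_1/S_0.
  S_0^{−1} = 2^{−1} = 6 (mod 11), so α_err = 9·6 = 54 ≡ 10 = α_3. Error position i = 3.
  Consistency check: S_2/S_1 = 2·5 = 10 ≡ 10 = α_err ✓ (single-error assumption holds).
Step 4: error magnitude e = S_0/v_3 = S_0·∏_{j≠3}(α_3 − α_j) = 2·3 = 6 ≡ 6 (mod 11).
Step 5: correct position 3: c_3 = r_3 − e = 9 − 6 ≡ 3 (mod 11). Hence c = [5, 1, 3, 4, 9].
  Check: interpolating c through the α_i gives m(x) = 7 + 4·x (degree < 2) with m(α_i) = c_i for every i, so c is indeed a codeword.


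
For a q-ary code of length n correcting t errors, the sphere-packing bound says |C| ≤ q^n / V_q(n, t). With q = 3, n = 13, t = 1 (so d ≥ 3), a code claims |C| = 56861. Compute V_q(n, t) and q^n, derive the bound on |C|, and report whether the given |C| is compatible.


V_q(n, t) = 27, q^n = 1594323, Hamming bound = 59049, |C| = 56861 ≤ bound (satisfied).

Step 1: Compute V_q(n, t) = Σ_{j=0}^1 C(n, j) (q−1)^j.
  j = 0: C(13,0)·(2)^0 = 1·1 = 1.
  j = 1: C(13,1)·(2)^1 = 13·2 = 26.
  V_q(n, t) = 1 + 26 = 27.
Step 2: q^n = 3^13 = 1594323.
Step 3: Hamming bound ⌊q^n / V_q(n,t)⌋ = ⌊1594323/27⌋ = 59049.
Step 4: Compare |C| = 56861 to 59049: satisfied.
The claimed |C| lies below the Hamming bound.


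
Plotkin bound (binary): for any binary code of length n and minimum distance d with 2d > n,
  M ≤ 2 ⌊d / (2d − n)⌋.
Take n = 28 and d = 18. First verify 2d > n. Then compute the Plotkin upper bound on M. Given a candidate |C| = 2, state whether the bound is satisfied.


Plotkin bound M ≤ 4; given |C| = 2 ≤ bound (satisfied).

Check applicability: 2d = 36, n = 28.
2d − n = 8 > 0, so Plotkin applies.
Compute d/(2d−n) = 18/8 ≈ 2.2500.
⌊d/(2d−n)⌋ = 2.
Plotkin bound: M ≤ 2·2 = 4.
Given |C| = 2, check: satisfied.
This |C| is below the Plotkin bound.


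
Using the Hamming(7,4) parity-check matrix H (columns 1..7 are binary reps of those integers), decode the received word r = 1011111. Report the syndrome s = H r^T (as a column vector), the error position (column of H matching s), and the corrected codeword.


s = (0, 1, 0)^T, error position = 2, corrected codeword c = 1111111

Compute s = H r^T mod 2 one row at a time:
  s_1 = 1 + 1 + 1 + 1 = 4 ≡ 0 (mod 2).
  s_2 = 0 + 1 + 1 + 1 = 3 ≡ 1 (mod 2).
  s_3 = 1 + 1 + 1 + 1 = 4 ≡ 0 (mod 2).
s = (0, 1, 0)^T — this equals column 2 of H (binary 010), so error is at position 2.
Correct: flip bit 2 of r = 1011111 to get c = 1111111.


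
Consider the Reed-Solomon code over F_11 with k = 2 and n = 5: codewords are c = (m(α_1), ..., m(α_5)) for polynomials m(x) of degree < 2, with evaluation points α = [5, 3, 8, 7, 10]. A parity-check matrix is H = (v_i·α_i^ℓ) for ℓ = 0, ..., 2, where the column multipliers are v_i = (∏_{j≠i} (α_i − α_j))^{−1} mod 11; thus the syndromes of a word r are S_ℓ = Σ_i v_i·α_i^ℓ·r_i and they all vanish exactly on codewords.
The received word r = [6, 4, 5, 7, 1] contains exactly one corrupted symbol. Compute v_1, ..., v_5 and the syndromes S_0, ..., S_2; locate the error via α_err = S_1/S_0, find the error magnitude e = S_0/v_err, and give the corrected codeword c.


S = (1, 5, 3), error at position 1, error magnitude e = 6, c = [0, 4, 5, 7, 1].

Step 1: column multipliers v_i = (∏_{j≠i}(α_i − α_j))^{−1} mod 11.
  i = 1 (α = 5): (5−3)(5−8)(5−7)(5−10) = 2·(−3)·(−2)·(−5) = −60 ≡ 6, so v_1 = 6^{−1} = 2 (mod 11).
  i = 2 (α = 3): (3−5)(3−8)(3−7)(3−10) = (−2)·(−5)·(−4)·(−7) = 280 ≡ 5, so v_2 = 5^{−1} = 9 (mod 11).
  i = 3 (α = 8): (8−5)(8−3)(8−7)(8−10) = 3·5·1·(−2) = −30 ≡ 3, so v_3 = 3^{−1} = 4 (mod 11).
  i = 4 (α = 7): (7−5)(7−3)(7−8)(7−10) = 2·4·(−1)·(−3) = 24 ≡ 2, so v_4 = 2^{−1} = 6 (mod 11).
  i = 5 (α = 10): (10−5)(10−3)(10−8)(10−7) = 5·7·2·3 = 210 ≡ 1, so v_5 = 1^{−1} = 1 (mod 11).
  v = [2, 9, 4, 6, 1].
Step 2: syndromes of r = [6, 4, 5, 7, 1] (all sums mod 11).
  S_0 = Σ v_i r_i = 2·6 + 9·4 + 4·5 + 6·7 + 1·1 = 111 ≡ 1.
  S_1 = Σ v_i α_i r_i = 2·5·6 + 9·3·4 + 4·8·5 + 6·7·7 + 1·10·1 = 632 ≡ 5.
  α_i^2 mod 11 = [3, 9, 9, 5, 1].
  S_2 = Σ v_i α_i^2 r_i = 2·3·6 + 9·9·4 + 4·9·5 + 6·5·7 + 1·1·1 = 751 ≡ 3.
  S = (1, 5, 3) ≠ 0, so r is not a codeword (an error is present).
Step 3: locate the error. For a single error e at position i, S_ℓ = v_i·e·α_i^ℓ, so α_err = S_1/S_0.
  S_0^{−1} = 1^{−1} = 1 (mod 11), so α_err = 5·1 = 5 ≡ 5 = α_1. Error position i = 1.
  Consistency check: S_2/S_1 = 3·9 = 27 ≡ 5 = α_err ✓ (single-error assumption holds).
Step 4: error magnitude e = S_0/v_1 = S_0·∏_{j≠1}(α_1 − α_j) = 1·6 = 6 ≡ 6 (mod 11).
Step 5: correct position 1: c_1 = r_1 − e = 6 − 6 ≡ 0 (mod 11). Hence c = [0, 4, 5, 7, 1].
  Check: interpolating c through the α_i gives m(x) = 10 + 9·x (degree < 2) with m(α_i) = c_i for every i, so c is indeed a codeword.


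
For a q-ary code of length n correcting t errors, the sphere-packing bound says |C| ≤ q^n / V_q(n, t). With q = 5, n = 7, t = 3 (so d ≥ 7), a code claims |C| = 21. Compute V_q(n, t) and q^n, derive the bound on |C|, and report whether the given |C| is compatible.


V_q(n, t) = 2605, q^n = 78125, Hamming bound = 29, |C| = 21 ≤ bound (satisfied).

Step 1: Compute V_q(n, t) = Σ_{j=0}^3 C(n, j) (q−1)^j.
  j = 0: C(7,0)·(4)^0 = 1·1 = 1.
  j = 1: C(7,1)·(4)^1 = 7·4 = 28.
  j = 2: C(7,2)·(4)^2 = 21·16 = 336.
  j = 3: C(7,3)·(4)^3 = 35·64 = 2240.
  V_q(n, t) = 1 + 28 + 336 + 2240 = 2605.
Step 2: q^n = 5^7 = 78125.
Step 3: Hamming bound ⌊q^n / V_q(n,t)⌋ = ⌊78125/2605⌋ = 29.
Step 4: Compare |C| = 21 to 29: satisfied.
The claimed |C| lies below the Hamming bound.


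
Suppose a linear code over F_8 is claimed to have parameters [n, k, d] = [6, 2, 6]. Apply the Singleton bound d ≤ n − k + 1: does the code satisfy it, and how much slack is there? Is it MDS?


Singleton RHS = n − k + 1 = 5, slack = -1, bound violated (no such code; not MDS).

Singleton bound: d ≤ n − k + 1.
Here n = 6, k = 2, so n − k + 1 = 5.
Given d = 6, check d ≤ 5: NO.
Slack = (n − k + 1) − d = -1.
The slack is negative: d = 6 exceeds n − k + 1 = 5 by 1, so the Singleton bound is violated and no linear [6, 2, 6]_8 code can exist. In particular it is not MDS (MDS requires d = n − k + 1 exactly).
Description: the claimed parameters are [6, 2, 6]_8; such a code would be impossible (violates the Singleton bound).
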